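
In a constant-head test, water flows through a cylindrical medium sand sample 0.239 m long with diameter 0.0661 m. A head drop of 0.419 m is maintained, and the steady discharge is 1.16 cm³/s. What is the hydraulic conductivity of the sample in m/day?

Cross-sectional area A = π·(d/2)² = π × (0.0661/2)² = 0.003432 m².
Convert discharge: 1.16 cm³/s = 1.160e-06 m³/s.
Darcy's law rearranged: K = Q·L / (A·Δh) = 1.160e-06 × 0.239 / (0.003432 × 0.419) = 0.0001928 m/s = 16.66 m/day.

16.7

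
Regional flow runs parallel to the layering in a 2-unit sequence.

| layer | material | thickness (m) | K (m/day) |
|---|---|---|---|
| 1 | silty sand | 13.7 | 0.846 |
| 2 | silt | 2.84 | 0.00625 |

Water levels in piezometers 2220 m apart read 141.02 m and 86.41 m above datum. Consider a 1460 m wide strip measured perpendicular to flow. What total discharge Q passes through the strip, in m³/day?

417

Flow is parallel to layering, so each bed carries its own Darcy discharge and the transmissivities add.
Σ(K_i·b_i) = 0.846×13.7 + 0.00625×2.84 = 11.61 m²/day.
Hydraulic gradient i = (141.02 − 86.41) / 2220 = 54.61 / 2220 = 0.02460.
Q = Σ(K_i·b_i) · W · i = 11.61 × 1460 × 0.02460 = 416.9 m³/day.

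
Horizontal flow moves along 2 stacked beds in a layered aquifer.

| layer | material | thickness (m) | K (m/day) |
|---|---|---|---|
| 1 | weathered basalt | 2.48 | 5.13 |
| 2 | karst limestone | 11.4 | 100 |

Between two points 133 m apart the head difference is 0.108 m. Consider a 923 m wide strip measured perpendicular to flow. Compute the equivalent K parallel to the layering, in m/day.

Flow is parallel to layering, so each bed carries its own Darcy discharge and the transmissivities add.
Σ(K_i·b_i) = 5.13×2.48 + 100×11.4 = 1153 m²/day.
Total thickness b = 13.88 m, so K_eq = Σ(K_i·b_i)/b = 83.05 m/day.

83.0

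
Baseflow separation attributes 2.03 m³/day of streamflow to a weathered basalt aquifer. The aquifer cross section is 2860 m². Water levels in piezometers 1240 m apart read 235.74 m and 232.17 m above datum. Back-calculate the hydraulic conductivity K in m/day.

Hydraulic gradient i = (235.74 − 232.17) / 1240 = 3.57 / 1240 = 0.002879.
From Q = K·A·i, K = Q / (A·i) = 2.03 / (2860 × 0.002879) = 0.2465 m/day.

0.247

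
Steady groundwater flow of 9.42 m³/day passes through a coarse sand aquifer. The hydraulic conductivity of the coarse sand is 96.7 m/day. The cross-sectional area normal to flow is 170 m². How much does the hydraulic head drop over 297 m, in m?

From Q = K·A·i, i = Q / (K·A) = 9.42 / (96.70 × 170.0) = 0.0005730.
Head loss Δh = i · L = 0.0005730 × 297 = 0.1702 m.

0.170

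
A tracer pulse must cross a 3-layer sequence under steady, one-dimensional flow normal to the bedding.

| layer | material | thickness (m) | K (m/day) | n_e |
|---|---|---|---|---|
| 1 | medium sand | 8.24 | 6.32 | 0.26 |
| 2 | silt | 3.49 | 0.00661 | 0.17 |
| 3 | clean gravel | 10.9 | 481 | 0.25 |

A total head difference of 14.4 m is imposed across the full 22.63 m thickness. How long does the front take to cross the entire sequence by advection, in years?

0.550

With flow normal to the layers, continuity requires the same specific discharge q through every layer.
Σ(b_i/K_i) = 8.24/6.32 + 3.49/0.00661 + 10.9/481 = 529.3 d.
q = Δh / Σ(b_i/K_i) = 14.4 / 529.3 = 0.02721 m/day.
In each layer the seepage velocity is v_i = q/n_i, so the layer transit time is t_i = b_i·n_i / q:
  layer 1 (medium sand): t_1 = 8.24 × 0.26 / 0.02721 = 78.75 d
  layer 2 (silt): t_2 = 3.49 × 0.17 / 0.02721 = 21.81 d
  layer 3 (clean gravel): t_3 = 10.9 × 0.25 / 0.02721 = 100.2 d
Total t = Σ t_i = 200.7 days = 0.5496 years.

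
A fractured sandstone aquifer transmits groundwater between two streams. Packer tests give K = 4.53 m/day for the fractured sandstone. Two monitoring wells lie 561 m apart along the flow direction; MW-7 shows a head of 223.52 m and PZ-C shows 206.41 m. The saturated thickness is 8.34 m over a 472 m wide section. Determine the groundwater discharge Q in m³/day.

Cross-sectional area A = 472 × 8.34 = 3936 m².
Hydraulic gradient i = (223.52 − 206.41) / 561 = 17.11 / 561 = 0.03050.
Darcy's law: Q = K · A · i = 4.530 × 3936 × 0.03050 = 543.9 m³/day.

544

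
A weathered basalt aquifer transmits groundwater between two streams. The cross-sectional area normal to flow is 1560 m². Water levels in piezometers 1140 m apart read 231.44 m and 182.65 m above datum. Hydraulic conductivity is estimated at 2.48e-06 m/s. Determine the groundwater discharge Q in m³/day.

14.3

Convert K: 2.48e-06 m/s × 86400 = 0.2143 m/day.
Hydraulic gradient i = (231.44 − 182.65) / 1140 = 48.79 / 1140 = 0.04280.
Darcy's law: Q = K · A · i = 0.2143 × 1560 × 0.04280 = 14.31 m³/day.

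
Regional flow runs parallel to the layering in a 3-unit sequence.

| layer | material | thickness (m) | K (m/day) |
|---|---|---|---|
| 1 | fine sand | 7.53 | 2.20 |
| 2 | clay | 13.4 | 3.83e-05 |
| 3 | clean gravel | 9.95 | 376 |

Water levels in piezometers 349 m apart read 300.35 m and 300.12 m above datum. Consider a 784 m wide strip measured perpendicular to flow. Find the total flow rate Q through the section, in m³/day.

Flow is parallel to layering, so each bed carries its own Darcy discharge and the transmissivities add.
Σ(K_i·b_i) = 2.20×7.53 + 3.83e-05×13.4 + 376×9.95 = 3758 m²/day.
Hydraulic gradient i = (300.35 − 300.12) / 349 = 0.23 / 349 = 0.0006590.
Q = Σ(K_i·b_i) · W · i = 3758 × 784 × 0.0006590 = 1942 m³/day.

1940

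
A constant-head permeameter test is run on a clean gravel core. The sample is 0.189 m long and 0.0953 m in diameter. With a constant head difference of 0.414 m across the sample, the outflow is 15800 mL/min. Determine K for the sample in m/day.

Cross-sectional area A = π·(d/2)² = π × (0.0953/2)² = 0.007133 m².
Convert discharge: 15800 mL/min = 0.0002633 m³/s.
Darcy's law rearranged: K = Q·L / (A·Δh) = 0.0002633 × 0.189 / (0.007133 × 0.414) = 0.01685 m/s = 1456 m/day.

1460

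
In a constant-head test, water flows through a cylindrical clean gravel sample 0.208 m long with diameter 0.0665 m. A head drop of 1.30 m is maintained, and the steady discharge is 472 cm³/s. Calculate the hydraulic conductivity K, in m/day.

1880

Cross-sectional area A = π·(d/2)² = π × (0.0665/2)² = 0.003473 m².
Convert discharge: 472 cm³/s = 0.0004720 m³/s.
Darcy's law rearranged: K = Q·L / (A·Δh) = 0.0004720 × 0.208 / (0.003473 × 1.30) = 0.02174 m/s = 1879 m/day.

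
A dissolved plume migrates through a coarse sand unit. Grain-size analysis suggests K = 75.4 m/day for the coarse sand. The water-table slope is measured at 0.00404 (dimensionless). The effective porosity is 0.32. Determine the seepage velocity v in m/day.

Hydraulic gradient i = 0.00404.
Darcy flux q = K · i = 75.40 × 0.004040 = 0.3046 m/day.
Seepage velocity v = q / n_e = 0.3046 / 0.32 = 0.9519 m/day.

0.952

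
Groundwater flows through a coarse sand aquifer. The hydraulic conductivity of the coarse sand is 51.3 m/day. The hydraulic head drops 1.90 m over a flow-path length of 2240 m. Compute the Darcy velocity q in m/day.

Hydraulic gradient i = Δh / L = 1.90 / 2240 = 0.0008482.
Specific discharge q = K · i = 51.30 × 0.0008482 = 0.04351 m/day.

0.0435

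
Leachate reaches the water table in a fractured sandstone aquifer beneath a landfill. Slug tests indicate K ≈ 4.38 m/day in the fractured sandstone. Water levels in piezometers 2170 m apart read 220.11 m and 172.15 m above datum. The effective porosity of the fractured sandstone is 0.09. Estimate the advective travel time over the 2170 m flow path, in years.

Hydraulic gradient i = (220.11 − 172.15) / 2170 = 47.96 / 2170 = 0.02210.
Darcy flux q = K · i = 4.380 × 0.02210 = 0.09680 m/day.
Seepage velocity v = q / n_e = 0.09680 / 0.09 = 1.076 m/day.
Travel time t = L / v = 2170 / 1.076 = 2017 days = 5.524 years.

5.52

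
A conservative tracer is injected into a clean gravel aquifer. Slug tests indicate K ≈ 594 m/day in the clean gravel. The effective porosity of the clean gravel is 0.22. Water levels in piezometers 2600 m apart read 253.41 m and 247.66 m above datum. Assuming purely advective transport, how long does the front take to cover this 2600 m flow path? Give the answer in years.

1.19

Hydraulic gradient i = (253.41 − 247.66) / 2600 = 5.75 / 2600 = 0.002212.
Darcy flux q = K · i = 594.0 × 0.002212 = 1.314 m/day.
Seepage velocity v = q / n_e = 1.314 / 0.22 = 5.971 m/day.
Travel time t = L / v = 2600 / 5.971 = 435.4 days = 1.192 years.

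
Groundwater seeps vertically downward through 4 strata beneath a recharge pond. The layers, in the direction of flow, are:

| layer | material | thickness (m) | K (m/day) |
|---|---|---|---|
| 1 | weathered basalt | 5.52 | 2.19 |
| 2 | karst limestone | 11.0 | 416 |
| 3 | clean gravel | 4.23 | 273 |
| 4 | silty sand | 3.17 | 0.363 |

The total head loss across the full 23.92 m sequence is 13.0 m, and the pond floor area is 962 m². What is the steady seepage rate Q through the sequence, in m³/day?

1110

Flow is perpendicular to layering, so the layers act in series and the equivalent K is the thickness-weighted harmonic mean.
Total thickness L = 5.52 + 11.0 + 4.23 + 3.17 = 23.92 m.
Σ(b_i/K_i) = 5.52/2.19 + 11.0/416 + 4.23/273 + 3.17/0.363 = 11.30 d.
K_eq = L / Σ(b_i/K_i) = 23.92 / 11.30 = 2.118 m/day.
Q = K_eq · A · (Δh/L) = 2.118 × 962 × (13.0/23.92) = 1107 m³/day.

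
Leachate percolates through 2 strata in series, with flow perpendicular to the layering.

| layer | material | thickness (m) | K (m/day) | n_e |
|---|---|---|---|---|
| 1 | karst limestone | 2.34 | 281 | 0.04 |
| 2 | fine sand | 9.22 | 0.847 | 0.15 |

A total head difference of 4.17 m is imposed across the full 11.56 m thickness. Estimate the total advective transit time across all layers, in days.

With flow normal to the layers, continuity requires the same specific discharge q through every layer.
Σ(b_i/K_i) = 2.34/281 + 9.22/0.847 = 10.89 d.
q = Δh / Σ(b_i/K_i) = 4.17 / 10.89 = 0.3828 m/day.
In each layer the seepage velocity is v_i = q/n_i, so the layer transit time is t_i = b_i·n_i / q:
  layer 1 (karst limestone): t_1 = 2.34 × 0.04 / 0.3828 = 0.2445 d
  layer 2 (fine sand): t_2 = 9.22 × 0.15 / 0.3828 = 3.613 d
Total t = Σ t_i = 3.858 days.

3.86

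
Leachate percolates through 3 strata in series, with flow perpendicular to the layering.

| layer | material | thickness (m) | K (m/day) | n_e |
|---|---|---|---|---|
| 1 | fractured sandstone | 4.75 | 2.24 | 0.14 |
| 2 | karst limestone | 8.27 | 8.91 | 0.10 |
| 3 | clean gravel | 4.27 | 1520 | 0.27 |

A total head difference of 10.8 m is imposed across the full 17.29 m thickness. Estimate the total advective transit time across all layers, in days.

With flow normal to the layers, continuity requires the same specific discharge q through every layer.
Σ(b_i/K_i) = 4.75/2.24 + 8.27/8.91 + 4.27/1520 = 3.052 d.
q = Δh / Σ(b_i/K_i) = 10.8 / 3.052 = 3.539 m/day.
In each layer the seepage velocity is v_i = q/n_i, so the layer transit time is t_i = b_i·n_i / q:
  layer 1 (fractured sandstone): t_1 = 4.75 × 0.14 / 3.539 = 0.1879 d
  layer 2 (karst limestone): t_2 = 8.27 × 0.10 / 3.539 = 0.2337 d
  layer 3 (clean gravel): t_3 = 4.27 × 0.27 / 3.539 = 0.3257 d
Total t = Σ t_i = 0.7473 days.

0.747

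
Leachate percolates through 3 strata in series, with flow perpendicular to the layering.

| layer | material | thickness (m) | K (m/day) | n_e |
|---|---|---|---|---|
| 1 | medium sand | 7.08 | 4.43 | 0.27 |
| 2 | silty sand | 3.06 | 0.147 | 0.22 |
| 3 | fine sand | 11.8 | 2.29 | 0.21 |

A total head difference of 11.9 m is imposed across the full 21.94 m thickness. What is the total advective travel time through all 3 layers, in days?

With flow normal to the layers, continuity requires the same specific discharge q through every layer.
Σ(b_i/K_i) = 7.08/4.43 + 3.06/0.147 + 11.8/2.29 = 27.57 d.
q = Δh / Σ(b_i/K_i) = 11.9 / 27.57 = 0.4317 m/day.
In each layer the seepage velocity is v_i = q/n_i, so the layer transit time is t_i = b_i·n_i / q:
  layer 1 (medium sand): t_1 = 7.08 × 0.27 / 0.4317 = 4.428 d
  layer 2 (silty sand): t_2 = 3.06 × 0.22 / 0.4317 = 1.560 d
  layer 3 (fine sand): t_3 = 11.8 × 0.21 / 0.4317 = 5.740 d
Total t = Σ t_i = 11.73 days.

11.7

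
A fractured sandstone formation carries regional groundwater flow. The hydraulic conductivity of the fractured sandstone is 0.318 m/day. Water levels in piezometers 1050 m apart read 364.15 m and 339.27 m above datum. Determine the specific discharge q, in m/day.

Hydraulic gradient i = (364.15 − 339.27) / 1050 = 24.88 / 1050 = 0.02370.
Specific discharge q = K · i = 0.3180 × 0.02370 = 0.007535 m/day.

0.00754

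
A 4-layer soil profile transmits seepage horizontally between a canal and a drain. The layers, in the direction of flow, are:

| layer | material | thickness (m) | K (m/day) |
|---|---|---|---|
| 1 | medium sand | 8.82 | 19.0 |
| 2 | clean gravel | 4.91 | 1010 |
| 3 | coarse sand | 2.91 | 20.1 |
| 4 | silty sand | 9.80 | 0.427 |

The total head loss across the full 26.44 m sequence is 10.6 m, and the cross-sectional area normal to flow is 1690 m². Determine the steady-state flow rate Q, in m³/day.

Flow is perpendicular to layering, so the layers act in series and the equivalent K is the thickness-weighted harmonic mean.
Total thickness L = 8.82 + 4.91 + 2.91 + 9.80 = 26.44 m.
Σ(b_i/K_i) = 8.82/19.0 + 4.91/1010 + 2.91/20.1 + 9.80/0.427 = 23.56 d.
K_eq = L / Σ(b_i/K_i) = 26.44 / 23.56 = 1.122 m/day.
Q = K_eq · A · (Δh/L) = 1.122 × 1690 × (10.6/26.44) = 760.2 m³/day.

760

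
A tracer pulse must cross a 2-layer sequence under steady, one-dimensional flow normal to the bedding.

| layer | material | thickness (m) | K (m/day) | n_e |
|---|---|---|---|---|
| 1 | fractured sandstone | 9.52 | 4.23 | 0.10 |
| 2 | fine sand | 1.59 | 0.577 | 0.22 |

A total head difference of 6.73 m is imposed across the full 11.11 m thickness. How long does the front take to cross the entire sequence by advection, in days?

0.968

With flow normal to the layers, continuity requires the same specific discharge q through every layer.
Σ(b_i/K_i) = 9.52/4.23 + 1.59/0.577 = 5.006 d.
q = Δh / Σ(b_i/K_i) = 6.73 / 5.006 = 1.344 m/day.
In each layer the seepage velocity is v_i = q/n_i, so the layer transit time is t_i = b_i·n_i / q:
  layer 1 (fractured sandstone): t_1 = 9.52 × 0.10 / 1.344 = 0.7082 d
  layer 2 (fine sand): t_2 = 1.59 × 0.22 / 1.344 = 0.2602 d
Total t = Σ t_i = 0.9684 days.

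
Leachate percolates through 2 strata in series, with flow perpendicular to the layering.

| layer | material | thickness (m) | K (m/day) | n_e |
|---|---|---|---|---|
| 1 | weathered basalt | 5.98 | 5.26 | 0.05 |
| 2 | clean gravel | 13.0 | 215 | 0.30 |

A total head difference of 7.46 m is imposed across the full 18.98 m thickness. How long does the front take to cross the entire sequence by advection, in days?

With flow normal to the layers, continuity requires the same specific discharge q through every layer.
Σ(b_i/K_i) = 5.98/5.26 + 13.0/215 = 1.197 d.
q = Δh / Σ(b_i/K_i) = 7.46 / 1.197 = 6.230 m/day.
In each layer the seepage velocity is v_i = q/n_i, so the layer transit time is t_i = b_i·n_i / q:
  layer 1 (weathered basalt): t_1 = 5.98 × 0.05 / 6.230 = 0.04799 d
  layer 2 (clean gravel): t_2 = 13.0 × 0.30 / 6.230 = 0.6260 d
Total t = Σ t_i = 0.6739 days.

0.674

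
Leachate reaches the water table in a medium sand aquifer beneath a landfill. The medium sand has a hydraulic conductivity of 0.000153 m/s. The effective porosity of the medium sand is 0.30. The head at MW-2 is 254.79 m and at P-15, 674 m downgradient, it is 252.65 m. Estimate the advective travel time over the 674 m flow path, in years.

Convert K: 0.000153 m/s × 86400 = 13.22 m/day.
Hydraulic gradient i = (254.79 − 252.65) / 674 = 2.14 / 674 = 0.003175.
Darcy flux q = K · i = 13.22 × 0.003175 = 0.04197 m/day.
Seepage velocity v = q / n_e = 0.04197 / 0.30 = 0.1399 m/day.
Travel time t = L / v = 674 / 0.1399 = 4818 days = 13.19 years.

13.2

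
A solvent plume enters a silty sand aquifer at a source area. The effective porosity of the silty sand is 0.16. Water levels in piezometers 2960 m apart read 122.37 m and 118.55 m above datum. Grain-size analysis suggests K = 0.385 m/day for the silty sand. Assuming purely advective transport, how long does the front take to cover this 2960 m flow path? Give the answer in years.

Hydraulic gradient i = (122.37 − 118.55) / 2960 = 3.82 / 2960 = 0.001291.
Darcy flux q = K · i = 0.3850 × 0.001291 = 0.0004969 m/day.
Seepage velocity v = q / n_e = 0.0004969 / 0.16 = 0.003105 m/day.
Travel time t = L / v = 2960 / 0.003105 = 9.532e+05 days = 2610 years.

2610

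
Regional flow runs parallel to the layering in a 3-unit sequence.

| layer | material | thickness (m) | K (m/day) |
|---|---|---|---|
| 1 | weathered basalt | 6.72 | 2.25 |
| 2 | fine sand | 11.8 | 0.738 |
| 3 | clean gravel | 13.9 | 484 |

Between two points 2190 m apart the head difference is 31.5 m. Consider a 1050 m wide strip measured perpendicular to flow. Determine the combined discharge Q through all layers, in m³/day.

102000

Flow is parallel to layering, so each bed carries its own Darcy discharge and the transmissivities add.
Σ(K_i·b_i) = 2.25×6.72 + 0.738×11.8 + 484×13.9 = 6751 m²/day.
Hydraulic gradient i = Δh / L = 31.5 / 2190 = 0.01438.
Q = Σ(K_i·b_i) · W · i = 6751 × 1050 × 0.01438 = 1.020e+05 m³/day.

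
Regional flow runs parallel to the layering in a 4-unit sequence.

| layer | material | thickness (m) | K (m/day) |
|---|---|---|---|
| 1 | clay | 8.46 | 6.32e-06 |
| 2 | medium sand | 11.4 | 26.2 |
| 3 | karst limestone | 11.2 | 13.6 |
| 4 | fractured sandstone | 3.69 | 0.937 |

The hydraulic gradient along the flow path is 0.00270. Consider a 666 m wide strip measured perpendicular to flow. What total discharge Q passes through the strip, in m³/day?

817

Flow is parallel to layering, so each bed carries its own Darcy discharge and the transmissivities add.
Σ(K_i·b_i) = 6.32e-06×8.46 + 26.2×11.4 + 13.6×11.2 + 0.937×3.69 = 454.5 m²/day.
Hydraulic gradient i = 0.00270.
Q = Σ(K_i·b_i) · W · i = 454.5 × 666 × 0.002700 = 817.2 m³/day.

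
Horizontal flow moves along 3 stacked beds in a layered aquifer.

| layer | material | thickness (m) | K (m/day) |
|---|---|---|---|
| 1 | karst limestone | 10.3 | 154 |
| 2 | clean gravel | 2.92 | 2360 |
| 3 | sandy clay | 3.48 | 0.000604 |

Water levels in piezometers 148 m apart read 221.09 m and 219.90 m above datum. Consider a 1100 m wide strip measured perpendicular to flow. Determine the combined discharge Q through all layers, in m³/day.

75000

Flow is parallel to layering, so each bed carries its own Darcy discharge and the transmissivities add.
Σ(K_i·b_i) = 154×10.3 + 2360×2.92 + 0.000604×3.48 = 8477 m²/day.
Hydraulic gradient i = (221.09 − 219.90) / 148 = 1.19 / 148 = 0.008041.
Q = Σ(K_i·b_i) · W · i = 8477 × 1100 × 0.008041 = 74979 m³/day.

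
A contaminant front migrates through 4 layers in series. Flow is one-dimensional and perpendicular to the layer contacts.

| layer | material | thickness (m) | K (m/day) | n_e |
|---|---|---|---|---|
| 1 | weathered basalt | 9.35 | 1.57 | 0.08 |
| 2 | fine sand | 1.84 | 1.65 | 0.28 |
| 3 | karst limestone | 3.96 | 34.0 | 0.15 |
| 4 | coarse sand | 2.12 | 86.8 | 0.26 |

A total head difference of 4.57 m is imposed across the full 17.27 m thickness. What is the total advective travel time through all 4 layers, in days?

3.80

With flow normal to the layers, continuity requires the same specific discharge q through every layer.
Σ(b_i/K_i) = 9.35/1.57 + 1.84/1.65 + 3.96/34.0 + 2.12/86.8 = 7.211 d.
q = Δh / Σ(b_i/K_i) = 4.57 / 7.211 = 0.6337 m/day.
In each layer the seepage velocity is v_i = q/n_i, so the layer transit time is t_i = b_i·n_i / q:
  layer 1 (weathered basalt): t_1 = 9.35 × 0.08 / 0.6337 = 1.180 d
  layer 2 (fine sand): t_2 = 1.84 × 0.28 / 0.6337 = 0.8130 d
  layer 3 (karst limestone): t_3 = 3.96 × 0.15 / 0.6337 = 0.9373 d
  layer 4 (coarse sand): t_4 = 2.12 × 0.26 / 0.6337 = 0.8698 d
Total t = Σ t_i = 3.800 days.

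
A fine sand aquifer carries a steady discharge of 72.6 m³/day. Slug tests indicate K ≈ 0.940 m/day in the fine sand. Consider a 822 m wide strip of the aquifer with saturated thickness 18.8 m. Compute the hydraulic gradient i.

Cross-sectional area A = 822 × 18.8 = 15454 m².
From Q = K·A·i, i = Q / (K·A) = 72.6 / (0.9400 × 15454) = 0.004998.

0.00500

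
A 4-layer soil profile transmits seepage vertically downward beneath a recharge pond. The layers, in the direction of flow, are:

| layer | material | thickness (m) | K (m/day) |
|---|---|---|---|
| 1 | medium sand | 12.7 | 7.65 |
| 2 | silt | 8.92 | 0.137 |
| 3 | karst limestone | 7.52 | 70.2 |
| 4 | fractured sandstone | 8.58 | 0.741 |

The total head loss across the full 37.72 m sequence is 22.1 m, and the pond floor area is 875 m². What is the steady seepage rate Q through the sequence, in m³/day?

Flow is perpendicular to layering, so the layers act in series and the equivalent K is the thickness-weighted harmonic mean.
Total thickness L = 12.7 + 8.92 + 7.52 + 8.58 = 37.72 m.
Σ(b_i/K_i) = 12.7/7.65 + 8.92/0.137 + 7.52/70.2 + 8.58/0.741 = 78.46 d.
K_eq = L / Σ(b_i/K_i) = 37.72 / 78.46 = 0.4808 m/day.
Q = K_eq · A · (Δh/L) = 0.4808 × 875 × (22.1/37.72) = 246.5 m³/day.

246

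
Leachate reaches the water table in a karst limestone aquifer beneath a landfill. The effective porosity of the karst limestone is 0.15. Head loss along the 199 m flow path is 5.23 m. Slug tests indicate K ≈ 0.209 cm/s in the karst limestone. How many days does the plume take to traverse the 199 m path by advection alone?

6.29

Convert K: 0.209 cm/s × 864 = 180.6 m/day.
Hydraulic gradient i = Δh / L = 5.23 / 199 = 0.02628.
Darcy flux q = K · i = 180.6 × 0.02628 = 4.746 m/day.
Seepage velocity v = q / n_e = 4.746 / 0.15 = 31.64 m/day.
Travel time t = L / v = 199 / 31.64 = 6.290 days.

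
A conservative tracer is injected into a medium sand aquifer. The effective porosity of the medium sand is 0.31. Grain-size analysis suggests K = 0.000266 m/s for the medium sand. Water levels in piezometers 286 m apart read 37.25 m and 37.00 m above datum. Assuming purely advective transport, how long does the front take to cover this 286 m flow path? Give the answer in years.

Convert K: 0.000266 m/s × 86400 = 22.98 m/day.
Hydraulic gradient i = (37.25 − 37.00) / 286 = 0.25 / 286 = 0.0008741.
Darcy flux q = K · i = 22.98 × 0.0008741 = 0.02009 m/day.
Seepage velocity v = q / n_e = 0.02009 / 0.31 = 0.06480 m/day.
Travel time t = L / v = 286 / 0.06480 = 4413 days = 12.08 years.

12.1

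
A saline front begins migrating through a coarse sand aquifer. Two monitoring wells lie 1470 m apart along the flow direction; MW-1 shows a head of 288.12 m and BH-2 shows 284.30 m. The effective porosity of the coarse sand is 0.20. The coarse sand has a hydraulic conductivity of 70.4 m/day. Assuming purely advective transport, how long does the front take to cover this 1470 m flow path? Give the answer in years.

4.40

Hydraulic gradient i = (288.12 − 284.30) / 1470 = 3.82 / 1470 = 0.002599.
Darcy flux q = K · i = 70.40 × 0.002599 = 0.1829 m/day.
Seepage velocity v = q / n_e = 0.1829 / 0.20 = 0.9147 m/day.
Travel time t = L / v = 1470 / 0.9147 = 1607 days = 4.400 years.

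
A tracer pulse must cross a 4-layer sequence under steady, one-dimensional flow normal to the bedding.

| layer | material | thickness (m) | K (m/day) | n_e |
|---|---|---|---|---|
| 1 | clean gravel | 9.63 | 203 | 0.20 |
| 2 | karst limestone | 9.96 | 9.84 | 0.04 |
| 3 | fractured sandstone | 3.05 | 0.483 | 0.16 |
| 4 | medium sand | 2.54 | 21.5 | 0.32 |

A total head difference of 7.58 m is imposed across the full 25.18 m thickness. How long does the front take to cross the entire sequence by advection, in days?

With flow normal to the layers, continuity requires the same specific discharge q through every layer.
Σ(b_i/K_i) = 9.63/203 + 9.96/9.84 + 3.05/0.483 + 2.54/21.5 = 7.492 d.
q = Δh / Σ(b_i/K_i) = 7.58 / 7.492 = 1.012 m/day.
In each layer the seepage velocity is v_i = q/n_i, so the layer transit time is t_i = b_i·n_i / q:
  layer 1 (clean gravel): t_1 = 9.63 × 0.20 / 1.012 = 1.904 d
  layer 2 (karst limestone): t_2 = 9.96 × 0.04 / 1.012 = 0.3938 d
  layer 3 (fractured sandstone): t_3 = 3.05 × 0.16 / 1.012 = 0.4824 d
  layer 4 (medium sand): t_4 = 2.54 × 0.32 / 1.012 = 0.8034 d
Total t = Σ t_i = 3.583 days.

3.58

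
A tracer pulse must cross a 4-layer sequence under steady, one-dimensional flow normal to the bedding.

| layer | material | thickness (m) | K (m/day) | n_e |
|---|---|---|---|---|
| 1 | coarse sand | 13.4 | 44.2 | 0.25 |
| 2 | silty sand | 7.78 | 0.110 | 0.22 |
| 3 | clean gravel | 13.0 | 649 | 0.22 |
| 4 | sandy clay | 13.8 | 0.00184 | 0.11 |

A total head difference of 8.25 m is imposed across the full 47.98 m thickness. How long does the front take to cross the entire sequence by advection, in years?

23.7

With flow normal to the layers, continuity requires the same specific discharge q through every layer.
Σ(b_i/K_i) = 13.4/44.2 + 7.78/0.110 + 13.0/649 + 13.8/0.00184 = 7571 d.
q = Δh / Σ(b_i/K_i) = 8.25 / 7571 = 0.001090 m/day.
In each layer the seepage velocity is v_i = q/n_i, so the layer transit time is t_i = b_i·n_i / q:
  layer 1 (coarse sand): t_1 = 13.4 × 0.25 / 0.001090 = 3074 d
  layer 2 (silty sand): t_2 = 7.78 × 0.22 / 0.001090 = 1571 d
  layer 3 (clean gravel): t_3 = 13.0 × 0.22 / 0.001090 = 2625 d
  layer 4 (sandy clay): t_4 = 13.8 × 0.11 / 0.001090 = 1393 d
Total t = Σ t_i = 8663 days = 23.72 years.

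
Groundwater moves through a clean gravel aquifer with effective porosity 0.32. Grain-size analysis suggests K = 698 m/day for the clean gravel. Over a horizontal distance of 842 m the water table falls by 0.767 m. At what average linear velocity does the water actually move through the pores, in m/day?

1.99

Hydraulic gradient i = Δh / L = 0.767 / 842 = 0.0009109.
Darcy flux q = K · i = 698.0 × 0.0009109 = 0.6358 m/day.
Seepage velocity v = q / n_e = 0.6358 / 0.32 = 1.987 m/day.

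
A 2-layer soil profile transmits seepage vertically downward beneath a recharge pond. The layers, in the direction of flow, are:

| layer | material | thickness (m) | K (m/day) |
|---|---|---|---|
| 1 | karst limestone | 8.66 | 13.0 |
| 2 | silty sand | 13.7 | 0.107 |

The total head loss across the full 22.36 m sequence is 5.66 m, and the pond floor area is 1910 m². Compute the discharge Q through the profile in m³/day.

84.0

Flow is perpendicular to layering, so the layers act in series and the equivalent K is the thickness-weighted harmonic mean.
Total thickness L = 8.66 + 13.7 = 22.36 m.
Σ(b_i/K_i) = 8.66/13.0 + 13.7/0.107 = 128.7 d.
K_eq = L / Σ(b_i/K_i) = 22.36 / 128.7 = 0.1737 m/day.
Q = K_eq · A · (Δh/L) = 0.1737 × 1910 × (5.66/22.36) = 84.00 m³/day.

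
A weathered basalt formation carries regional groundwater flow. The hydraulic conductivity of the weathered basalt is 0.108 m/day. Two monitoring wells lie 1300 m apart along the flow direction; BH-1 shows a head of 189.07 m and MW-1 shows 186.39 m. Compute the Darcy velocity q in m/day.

0.000223

Hydraulic gradient i = (189.07 − 186.39) / 1300 = 2.68 / 1300 = 0.002062.
Specific discharge q = K · i = 0.1080 × 0.002062 = 0.0002226 m/day.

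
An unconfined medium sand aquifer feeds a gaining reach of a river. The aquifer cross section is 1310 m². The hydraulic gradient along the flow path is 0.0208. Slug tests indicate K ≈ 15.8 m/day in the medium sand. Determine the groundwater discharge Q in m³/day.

Hydraulic gradient i = 0.0208.
Darcy's law: Q = K · A · i = 15.80 × 1310 × 0.02080 = 430.5 m³/day.

431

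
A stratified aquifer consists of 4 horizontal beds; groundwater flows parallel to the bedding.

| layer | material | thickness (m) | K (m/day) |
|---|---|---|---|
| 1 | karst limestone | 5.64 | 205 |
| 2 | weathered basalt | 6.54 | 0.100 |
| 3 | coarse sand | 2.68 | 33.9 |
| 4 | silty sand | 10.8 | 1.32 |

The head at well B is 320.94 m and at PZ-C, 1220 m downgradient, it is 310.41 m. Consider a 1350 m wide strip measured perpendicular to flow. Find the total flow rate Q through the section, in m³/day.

14700

Flow is parallel to layering, so each bed carries its own Darcy discharge and the transmissivities add.
Σ(K_i·b_i) = 205×5.64 + 0.100×6.54 + 33.9×2.68 + 1.32×10.8 = 1262 m²/day.
Hydraulic gradient i = (320.94 − 310.41) / 1220 = 10.53 / 1220 = 0.008631.
Q = Σ(K_i·b_i) · W · i = 1262 × 1350 × 0.008631 = 14704 m³/day.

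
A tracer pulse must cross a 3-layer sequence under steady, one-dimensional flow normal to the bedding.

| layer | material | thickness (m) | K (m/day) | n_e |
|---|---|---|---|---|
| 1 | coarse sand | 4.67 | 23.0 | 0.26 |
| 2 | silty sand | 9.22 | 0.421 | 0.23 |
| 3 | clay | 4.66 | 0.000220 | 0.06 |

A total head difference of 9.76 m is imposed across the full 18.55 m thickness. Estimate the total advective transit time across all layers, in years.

21.5

With flow normal to the layers, continuity requires the same specific discharge q through every layer.
Σ(b_i/K_i) = 4.67/23.0 + 9.22/0.421 + 4.66/0.000220 = 21204 d.
q = Δh / Σ(b_i/K_i) = 9.76 / 21204 = 0.0004603 m/day.
In each layer the seepage velocity is v_i = q/n_i, so the layer transit time is t_i = b_i·n_i / q:
  layer 1 (coarse sand): t_1 = 4.67 × 0.26 / 0.0004603 = 2638 d
  layer 2 (silty sand): t_2 = 9.22 × 0.23 / 0.0004603 = 4607 d
  layer 3 (clay): t_3 = 4.66 × 0.06 / 0.0004603 = 607.4 d
Total t = Σ t_i = 7852 days = 21.50 years.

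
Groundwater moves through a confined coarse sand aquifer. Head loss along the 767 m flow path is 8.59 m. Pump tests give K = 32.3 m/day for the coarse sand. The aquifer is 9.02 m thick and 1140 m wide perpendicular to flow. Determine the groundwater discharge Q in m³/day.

Cross-sectional area A = 1140 × 9.02 = 10283 m².
Hydraulic gradient i = Δh / L = 8.59 / 767 = 0.01120.
Darcy's law: Q = K · A · i = 32.30 × 10283 × 0.01120 = 3720 m³/day.

3720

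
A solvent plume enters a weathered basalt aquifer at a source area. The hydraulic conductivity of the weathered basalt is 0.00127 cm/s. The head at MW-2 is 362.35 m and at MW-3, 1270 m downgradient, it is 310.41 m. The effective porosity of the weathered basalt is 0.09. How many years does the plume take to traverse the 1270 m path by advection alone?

6.97

Convert K: 0.00127 cm/s × 864 = 1.097 m/day.
Hydraulic gradient i = (362.35 − 310.41) / 1270 = 51.94 / 1270 = 0.04090.
Darcy flux q = K · i = 1.097 × 0.04090 = 0.04488 m/day.
Seepage velocity v = q / n_e = 0.04488 / 0.09 = 0.4986 m/day.
Travel time t = L / v = 1270 / 0.4986 = 2547 days = 6.973 years.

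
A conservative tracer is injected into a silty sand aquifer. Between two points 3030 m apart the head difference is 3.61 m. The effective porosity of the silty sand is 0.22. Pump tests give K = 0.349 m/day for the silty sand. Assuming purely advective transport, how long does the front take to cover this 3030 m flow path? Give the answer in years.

4390

Hydraulic gradient i = Δh / L = 3.61 / 3030 = 0.001191.
Darcy flux q = K · i = 0.3490 × 0.001191 = 0.0004158 m/day.
Seepage velocity v = q / n_e = 0.0004158 / 0.22 = 0.001890 m/day.
Travel time t = L / v = 3030 / 0.001890 = 1.603e+06 days = 4389 years.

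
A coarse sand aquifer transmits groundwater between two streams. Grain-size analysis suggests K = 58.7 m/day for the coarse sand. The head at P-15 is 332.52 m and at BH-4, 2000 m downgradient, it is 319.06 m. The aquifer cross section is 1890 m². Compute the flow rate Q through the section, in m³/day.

Hydraulic gradient i = (332.52 − 319.06) / 2000 = 13.46 / 2000 = 0.006730.
Darcy's law: Q = K · A · i = 58.70 × 1890 × 0.006730 = 746.6 m³/day.

747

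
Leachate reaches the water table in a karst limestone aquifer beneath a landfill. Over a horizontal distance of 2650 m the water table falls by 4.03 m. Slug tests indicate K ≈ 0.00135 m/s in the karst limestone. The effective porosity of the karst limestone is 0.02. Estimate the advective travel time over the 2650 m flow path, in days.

Convert K: 0.00135 m/s × 86400 = 116.6 m/day.
Hydraulic gradient i = Δh / L = 4.03 / 2650 = 0.001521.
Darcy flux q = K · i = 116.6 × 0.001521 = 0.1774 m/day.
Seepage velocity v = q / n_e = 0.1774 / 0.02 = 8.869 m/day.
Travel time t = L / v = 2650 / 8.869 = 298.8 days.

299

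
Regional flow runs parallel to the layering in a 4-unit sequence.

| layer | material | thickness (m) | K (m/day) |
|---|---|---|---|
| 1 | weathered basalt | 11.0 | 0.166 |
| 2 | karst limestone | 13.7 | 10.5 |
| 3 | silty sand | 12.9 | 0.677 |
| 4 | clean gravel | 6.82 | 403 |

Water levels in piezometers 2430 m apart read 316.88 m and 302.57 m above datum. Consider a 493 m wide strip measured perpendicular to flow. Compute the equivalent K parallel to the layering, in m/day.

Flow is parallel to layering, so each bed carries its own Darcy discharge and the transmissivities add.
Σ(K_i·b_i) = 0.166×11.0 + 10.5×13.7 + 0.677×12.9 + 403×6.82 = 2903 m²/day.
Total thickness b = 44.42 m, so K_eq = Σ(K_i·b_i)/b = 65.35 m/day.

65.4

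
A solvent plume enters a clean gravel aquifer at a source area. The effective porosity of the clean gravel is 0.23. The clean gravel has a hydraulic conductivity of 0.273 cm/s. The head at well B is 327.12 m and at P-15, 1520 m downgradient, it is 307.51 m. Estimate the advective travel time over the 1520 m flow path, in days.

115

Convert K: 0.273 cm/s × 864 = 235.9 m/day.
Hydraulic gradient i = (327.12 − 307.51) / 1520 = 19.61 / 1520 = 0.01290.
Darcy flux q = K · i = 235.9 × 0.01290 = 3.043 m/day.
Seepage velocity v = q / n_e = 3.043 / 0.23 = 13.23 m/day.
Travel time t = L / v = 1520 / 13.23 = 114.9 days.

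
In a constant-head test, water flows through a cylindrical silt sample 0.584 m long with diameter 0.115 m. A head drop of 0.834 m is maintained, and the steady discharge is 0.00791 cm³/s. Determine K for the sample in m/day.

0.0461

Cross-sectional area A = π·(d/2)² = π × (0.115/2)² = 0.01039 m².
Convert discharge: 0.00791 cm³/s = 7.910e-09 m³/s.
Darcy's law rearranged: K = Q·L / (A·Δh) = 7.910e-09 × 0.584 / (0.01039 × 0.834) = 5.333e-07 m/s = 0.04607 m/day.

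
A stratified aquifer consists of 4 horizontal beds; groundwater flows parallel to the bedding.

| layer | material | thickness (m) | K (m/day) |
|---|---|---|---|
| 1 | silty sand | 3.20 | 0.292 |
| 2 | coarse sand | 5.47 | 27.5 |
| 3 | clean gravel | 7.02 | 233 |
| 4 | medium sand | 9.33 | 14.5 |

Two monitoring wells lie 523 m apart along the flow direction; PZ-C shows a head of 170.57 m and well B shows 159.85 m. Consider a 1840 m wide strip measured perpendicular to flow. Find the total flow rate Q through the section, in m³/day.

72500

Flow is parallel to layering, so each bed carries its own Darcy discharge and the transmissivities add.
Σ(K_i·b_i) = 0.292×3.20 + 27.5×5.47 + 233×7.02 + 14.5×9.33 = 1922 m²/day.
Hydraulic gradient i = (170.57 − 159.85) / 523 = 10.72 / 523 = 0.02050.
Q = Σ(K_i·b_i) · W · i = 1922 × 1840 × 0.02050 = 72499 m³/day.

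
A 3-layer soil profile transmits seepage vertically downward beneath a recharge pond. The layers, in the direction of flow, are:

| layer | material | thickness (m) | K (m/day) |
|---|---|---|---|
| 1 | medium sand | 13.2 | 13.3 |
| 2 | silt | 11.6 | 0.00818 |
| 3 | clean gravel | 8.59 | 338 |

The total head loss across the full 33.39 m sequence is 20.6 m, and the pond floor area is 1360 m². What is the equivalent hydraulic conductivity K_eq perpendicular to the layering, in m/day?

0.0235

Flow is perpendicular to layering, so the layers act in series and the equivalent K is the thickness-weighted harmonic mean.
Total thickness L = 13.2 + 11.6 + 8.59 = 33.39 m.
Σ(b_i/K_i) = 13.2/13.3 + 11.6/0.00818 + 8.59/338 = 1419 d.
K_eq = L / Σ(b_i/K_i) = 33.39 / 1419 = 0.02353 m/day.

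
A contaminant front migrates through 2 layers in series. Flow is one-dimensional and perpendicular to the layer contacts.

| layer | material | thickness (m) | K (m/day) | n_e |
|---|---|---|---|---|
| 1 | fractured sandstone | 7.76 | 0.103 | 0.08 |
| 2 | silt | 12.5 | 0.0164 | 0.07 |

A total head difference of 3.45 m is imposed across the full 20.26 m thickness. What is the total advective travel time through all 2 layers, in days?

363

With flow normal to the layers, continuity requires the same specific discharge q through every layer.
Σ(b_i/K_i) = 7.76/0.103 + 12.5/0.0164 = 837.5 d.
q = Δh / Σ(b_i/K_i) = 3.45 / 837.5 = 0.004119 m/day.
In each layer the seepage velocity is v_i = q/n_i, so the layer transit time is t_i = b_i·n_i / q:
  layer 1 (fractured sandstone): t_1 = 7.76 × 0.08 / 0.004119 = 150.7 d
  layer 2 (silt): t_2 = 12.5 × 0.07 / 0.004119 = 212.4 d
Total t = Σ t_i = 363.1 days.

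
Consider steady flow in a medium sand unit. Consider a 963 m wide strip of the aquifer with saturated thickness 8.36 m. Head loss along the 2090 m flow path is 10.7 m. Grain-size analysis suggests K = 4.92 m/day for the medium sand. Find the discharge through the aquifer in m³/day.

Cross-sectional area A = 963 × 8.36 = 8051 m².
Hydraulic gradient i = Δh / L = 10.7 / 2090 = 0.005120.
Darcy's law: Q = K · A · i = 4.920 × 8051 × 0.005120 = 202.8 m³/day.

203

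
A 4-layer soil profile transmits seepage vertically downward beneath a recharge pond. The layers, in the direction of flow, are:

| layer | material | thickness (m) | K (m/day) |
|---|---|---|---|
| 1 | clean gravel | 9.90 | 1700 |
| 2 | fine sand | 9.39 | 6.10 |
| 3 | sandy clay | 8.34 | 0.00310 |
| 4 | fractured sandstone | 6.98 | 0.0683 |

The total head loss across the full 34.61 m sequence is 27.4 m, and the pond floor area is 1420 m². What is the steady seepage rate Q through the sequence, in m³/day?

Flow is perpendicular to layering, so the layers act in series and the equivalent K is the thickness-weighted harmonic mean.
Total thickness L = 9.90 + 9.39 + 8.34 + 6.98 = 34.61 m.
Σ(b_i/K_i) = 9.90/1700 + 9.39/6.10 + 8.34/0.00310 + 6.98/0.0683 = 2794 d.
K_eq = L / Σ(b_i/K_i) = 34.61 / 2794 = 0.01239 m/day.
Q = K_eq · A · (Δh/L) = 0.01239 × 1420 × (27.4/34.61) = 13.93 m³/day.

13.9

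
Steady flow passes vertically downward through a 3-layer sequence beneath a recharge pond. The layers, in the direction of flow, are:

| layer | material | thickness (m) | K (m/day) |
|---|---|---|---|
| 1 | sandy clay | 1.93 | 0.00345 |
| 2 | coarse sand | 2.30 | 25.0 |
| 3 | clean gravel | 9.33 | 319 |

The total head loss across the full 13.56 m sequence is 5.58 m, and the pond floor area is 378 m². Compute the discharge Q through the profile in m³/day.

3.77

Flow is perpendicular to layering, so the layers act in series and the equivalent K is the thickness-weighted harmonic mean.
Total thickness L = 1.93 + 2.30 + 9.33 = 13.56 m.
Σ(b_i/K_i) = 1.93/0.00345 + 2.30/25.0 + 9.33/319 = 559.5 d.
K_eq = L / Σ(b_i/K_i) = 13.56 / 559.5 = 0.02423 m/day.
Q = K_eq · A · (Δh/L) = 0.02423 × 378 × (5.58/13.56) = 3.770 m³/day.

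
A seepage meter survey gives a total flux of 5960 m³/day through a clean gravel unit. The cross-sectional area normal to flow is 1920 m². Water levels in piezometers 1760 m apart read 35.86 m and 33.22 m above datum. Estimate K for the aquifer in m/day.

Hydraulic gradient i = (35.86 − 33.22) / 1760 = 2.64 / 1760 = 0.001500.
From Q = K·A·i, K = Q / (A·i) = 5960 / (1920 × 0.001500) = 2069 m/day.

2070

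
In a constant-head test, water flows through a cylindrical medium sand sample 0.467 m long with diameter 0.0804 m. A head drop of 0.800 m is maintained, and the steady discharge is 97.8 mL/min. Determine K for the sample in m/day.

Cross-sectional area A = π·(d/2)² = π × (0.0804/2)² = 0.005077 m².
Convert discharge: 97.8 mL/min = 1.630e-06 m³/s.
Darcy's law rearranged: K = Q·L / (A·Δh) = 1.630e-06 × 0.467 / (0.005077 × 0.800) = 0.0001874 m/s = 16.19 m/day.

16.2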